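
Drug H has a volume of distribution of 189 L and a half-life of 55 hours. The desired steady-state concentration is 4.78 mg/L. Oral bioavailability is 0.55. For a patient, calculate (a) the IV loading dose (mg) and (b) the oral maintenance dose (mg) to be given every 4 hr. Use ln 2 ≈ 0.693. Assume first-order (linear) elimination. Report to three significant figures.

LD = Vd × C = 189.0 × 4.78 = 903.4 mg
CL = 0.693 × Vd / t½ = 0.693 × 189.0 / 55 = 2.381 L/h
D = CL × Css × τ / F = 2.381 × 4.78 × 4 / 0.55 = 82.77 mg

(a) 903 mg; (b) 82.8 mg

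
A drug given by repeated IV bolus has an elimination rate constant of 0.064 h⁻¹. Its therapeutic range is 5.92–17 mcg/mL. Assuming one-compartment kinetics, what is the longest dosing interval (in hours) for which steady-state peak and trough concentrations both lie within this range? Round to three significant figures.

16.5 h

Between IV bolus doses, concentration decays as C = C₀·e^(−kτ), so C_peak/C_trough = e^(kτ).
τ_max = ln(C_peak/C_trough) / k = ln(17/5.92) / 0.06400 = 1.055 / 0.06400 = 16.48 h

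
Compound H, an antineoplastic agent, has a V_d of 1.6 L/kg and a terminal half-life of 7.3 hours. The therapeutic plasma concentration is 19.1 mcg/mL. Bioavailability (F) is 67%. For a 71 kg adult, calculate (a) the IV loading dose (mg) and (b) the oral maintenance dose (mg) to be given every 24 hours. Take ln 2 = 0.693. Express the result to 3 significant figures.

Total Vd = 1.6 × 71 = 113.6 L
LD = Vd × C = 113.6 × 19.1 = 2170 mg
CL = 0.693 × Vd / t½ = 0.693 × 113.6 / 7.3 = 10.78 L/h
D = CL × Css × τ / F = 10.78 × 19.1 × 24 / 0.67 = 7375 mg

(a) 2170 mg; (b) 7380 mg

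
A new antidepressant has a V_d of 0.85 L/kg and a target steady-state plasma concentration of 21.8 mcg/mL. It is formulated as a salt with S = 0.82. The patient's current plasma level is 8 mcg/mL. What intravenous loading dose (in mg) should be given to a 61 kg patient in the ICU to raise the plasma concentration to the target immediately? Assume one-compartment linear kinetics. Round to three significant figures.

873 mg

Vd = 0.85 L/kg × 61 kg = 51.85 L
Concentration deficit ΔC = 21.8 − 8 = 13.80 mg/L
LD = Vd × ΔC / S = 51.85 × 13.80 / 0.82 = 872.6 mg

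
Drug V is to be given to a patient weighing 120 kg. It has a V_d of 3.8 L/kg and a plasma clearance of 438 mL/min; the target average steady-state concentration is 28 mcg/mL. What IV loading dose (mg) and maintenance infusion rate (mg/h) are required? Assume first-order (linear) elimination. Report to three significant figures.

Total Vd = 3.8 × 120 = 456.0 L
Loading dose = Vd × C = 456.0 × 28 = 12770 mg
CL = 438 mL/min × 60/1000 = 26.28 L/h
Maintenance infusion rate = CL × Css = 26.28 × 28 = 735.8 mg/h

(a) 12800 mg; (b) 736 mg/h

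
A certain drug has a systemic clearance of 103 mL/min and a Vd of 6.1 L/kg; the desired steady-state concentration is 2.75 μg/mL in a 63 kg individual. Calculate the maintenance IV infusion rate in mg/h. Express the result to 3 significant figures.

Convert clearance: 103 mL/min × 60 min/h ÷ 1000 mL/L = 6.180 L/h
R₀ = 6.180 × 2.75 = 17.00 mg/h

17.0 mg/h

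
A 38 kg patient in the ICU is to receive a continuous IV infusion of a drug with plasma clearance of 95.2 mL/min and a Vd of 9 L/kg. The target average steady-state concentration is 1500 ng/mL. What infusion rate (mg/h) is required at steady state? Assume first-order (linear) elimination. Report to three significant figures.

8.57 mg/h

CL = 95.2 mL/min = 95.2 × 0.06 = 5.712 L/h
C = 1500 ng/mL = 1.500 mg/L
Maintenance depends on clearance, not Vd — rate in must match rate out.
Rate = CL × Css = 5.712 × 1.5 = 8.568 mg/h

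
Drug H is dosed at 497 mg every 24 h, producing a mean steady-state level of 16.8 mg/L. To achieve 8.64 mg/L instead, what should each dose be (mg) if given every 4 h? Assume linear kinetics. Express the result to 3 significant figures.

For first-order elimination, Css ∝ F·D/(CL·τ); F and CL are unchanged, so Css ∝ D/τ.
D₂ = D₁ × (Css,target / Css,current) × (τ₂/τ₁) = 497 × (8.64/16.8) × (4/24) = 42.60 mg

42.6 mg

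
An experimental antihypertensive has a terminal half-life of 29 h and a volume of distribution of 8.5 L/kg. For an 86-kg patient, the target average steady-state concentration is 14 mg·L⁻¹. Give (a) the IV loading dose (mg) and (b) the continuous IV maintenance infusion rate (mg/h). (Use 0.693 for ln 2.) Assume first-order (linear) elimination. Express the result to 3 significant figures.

(a) 10200 mg; (b) 245 mg/h

Vd = 8.5 L/kg × 86 kg = 731.0 L
LD = Vd × C = 731.0 × 14 = 10230 mg
CL = 0.693 × Vd / t½ = 0.693 × 731.0 / 29 = 17.47 L/h
Infusion rate = CL × Css = 17.47 × 14 = 244.6 mg/h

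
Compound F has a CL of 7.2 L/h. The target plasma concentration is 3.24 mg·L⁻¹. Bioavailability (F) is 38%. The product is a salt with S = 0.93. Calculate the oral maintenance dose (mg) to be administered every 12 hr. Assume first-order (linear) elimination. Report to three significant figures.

792 mg

At steady state, dose per interval replaces the amount cleared in that interval: F·S·D/τ = CL·Css.
D = CL × Css × τ / F / S = 7.200 × 3.24 × 12 / 0.38 / 0.93 = 792.1 mg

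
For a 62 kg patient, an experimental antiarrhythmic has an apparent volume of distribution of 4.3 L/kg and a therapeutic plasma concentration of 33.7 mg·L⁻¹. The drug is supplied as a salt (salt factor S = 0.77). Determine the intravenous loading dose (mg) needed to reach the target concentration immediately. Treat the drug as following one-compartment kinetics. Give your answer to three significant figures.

11700 mg

Vd(total) = 62 kg × 4.3 L/kg = 266.6 L
The loading dose fills Vd to the target concentration.
LD = Vd × C / S = 266.6 × 33.70 / 0.77 = 11670 mg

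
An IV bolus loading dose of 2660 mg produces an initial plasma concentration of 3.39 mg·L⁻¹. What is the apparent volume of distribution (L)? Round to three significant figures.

785 L

Immediately after an IV bolus, C₀ = Dose / Vd, so Vd = Dose / C₀.
Vd = 2660 / 3.39 = 784.7 L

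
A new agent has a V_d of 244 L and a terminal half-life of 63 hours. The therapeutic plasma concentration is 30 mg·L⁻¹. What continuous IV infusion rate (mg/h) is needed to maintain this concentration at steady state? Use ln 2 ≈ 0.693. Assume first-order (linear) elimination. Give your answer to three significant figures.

k = 0.693/63 = 0.01100 h⁻¹, so CL = k·Vd = 0.01100 × 244.0 = 2.684 L/h
Infusion rate = CL × Css = 2.684 × 30 = 80.52 mg/h

80.5 mg/h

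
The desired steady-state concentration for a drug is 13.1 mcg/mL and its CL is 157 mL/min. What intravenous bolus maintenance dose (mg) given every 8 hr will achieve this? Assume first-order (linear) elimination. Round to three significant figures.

Convert clearance: 157 mL/min × 60 min/h ÷ 1000 mL/L = 9.420 L/h
D = CL × Css × τ = 9.420 × 13.1 × 8 = 987.2 mg

987 mg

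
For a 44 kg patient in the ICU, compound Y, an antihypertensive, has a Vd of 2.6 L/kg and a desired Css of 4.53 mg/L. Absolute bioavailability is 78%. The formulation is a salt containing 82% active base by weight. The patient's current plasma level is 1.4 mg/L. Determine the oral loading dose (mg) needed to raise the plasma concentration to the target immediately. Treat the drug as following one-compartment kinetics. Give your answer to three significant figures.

560 mg

Vd(total) = 44 kg × 2.6 L/kg = 114.4 L
Concentration deficit ΔC = 4.53 − 1.4 = 3.130 mg/L
LD = Vd × ΔC / F / S = 114.4 × 3.130 / 0.78 / 0.82 = 559.8 mg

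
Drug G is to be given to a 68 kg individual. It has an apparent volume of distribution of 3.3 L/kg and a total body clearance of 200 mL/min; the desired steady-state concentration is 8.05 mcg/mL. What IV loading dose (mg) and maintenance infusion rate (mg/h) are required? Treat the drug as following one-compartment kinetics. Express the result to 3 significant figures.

Vd = 3.3 L/kg × 68 kg = 224.4 L
LD = Vd · C_target = 224.4 × 8.05 = 1806 mg
Convert clearance: 200 mL/min × 60 min/h ÷ 1000 mL/L = 12.00 L/h
Maintenance infusion rate = CL × Css = 12.00 × 8.05 = 96.60 mg/h

(a) 1810 mg; (b) 96.6 mg/h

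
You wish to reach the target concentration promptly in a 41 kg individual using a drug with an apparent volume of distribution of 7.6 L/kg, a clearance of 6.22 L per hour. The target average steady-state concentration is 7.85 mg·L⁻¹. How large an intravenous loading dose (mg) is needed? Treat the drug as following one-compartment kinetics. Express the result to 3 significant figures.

2450 mg

Total Vd = 7.6 × 41 = 311.6 L
Loading dose depends on Vd (not clearance): it fills the distribution volume.
LD = Vd × C = 311.6 × 7.850 = 2446 mg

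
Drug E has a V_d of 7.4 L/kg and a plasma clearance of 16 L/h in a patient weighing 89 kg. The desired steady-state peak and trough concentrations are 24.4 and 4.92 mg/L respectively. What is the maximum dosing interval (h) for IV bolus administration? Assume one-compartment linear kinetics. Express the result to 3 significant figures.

Vd(total) = 89 kg × 7.4 L/kg = 658.6 L
k = CL / Vd = 16.00 / 658.6 = 0.02429 h⁻¹
Between IV bolus doses, concentration decays as C = C₀·e^(−kτ), so C_peak/C_trough = e^(kτ).
τ_max = ln(C_peak/C_trough) / k = ln(24.4/4.92) / 0.02429 = 1.601 / 0.02429 = 65.91 h

65.9 h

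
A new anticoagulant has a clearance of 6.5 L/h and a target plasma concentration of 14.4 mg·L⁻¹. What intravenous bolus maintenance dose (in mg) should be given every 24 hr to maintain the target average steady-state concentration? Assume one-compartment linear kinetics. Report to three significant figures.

At steady state, dose per interval replaces the amount cleared in that interval: D/τ = CL·Css.
D = CL × Css × τ = 6.500 × 14.4 × 24 = 2246 mg

2250 mg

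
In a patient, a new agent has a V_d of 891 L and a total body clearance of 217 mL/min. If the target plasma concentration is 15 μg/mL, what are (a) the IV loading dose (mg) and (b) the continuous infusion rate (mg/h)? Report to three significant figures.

LD = Vd · C_target = 891.0 × 15 = 13370 mg
CL = 217 mL/min = 217 × 0.06 = 13.02 L/h
Maintenance: replace elimination → rate = CL × Css = 13.02 × 15 = 195.3 mg/h

(a) 13400 mg; (b) 195 mg/h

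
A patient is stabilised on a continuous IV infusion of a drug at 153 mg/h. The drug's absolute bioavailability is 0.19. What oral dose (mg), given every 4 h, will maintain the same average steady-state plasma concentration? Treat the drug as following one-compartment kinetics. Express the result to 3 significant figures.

3220 mg

To maintain the same Css, the systemic dosing rate must be unchanged: F·D/τ = infusion rate.
D = rate × τ / F = 153 × 4 / 0.19 = 3221 mg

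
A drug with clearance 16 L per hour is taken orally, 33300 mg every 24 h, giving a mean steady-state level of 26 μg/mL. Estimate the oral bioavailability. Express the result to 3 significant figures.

F·D/τ = CL·Css at steady state → F = CL·Css·τ / D.
F = 16 × 26 × 24 / 33300 = 0.300

0.300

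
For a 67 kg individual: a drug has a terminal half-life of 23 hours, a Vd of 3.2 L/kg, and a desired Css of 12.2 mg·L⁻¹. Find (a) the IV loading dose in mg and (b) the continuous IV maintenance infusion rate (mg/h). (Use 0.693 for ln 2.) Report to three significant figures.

Vd = 3.2 L/kg × 67 kg = 214.4 L
LD = Vd × C = 214.4 × 12.2 = 2616 mg
CL = 0.693 × Vd / t½ = 0.693 × 214.4 / 23 = 6.460 L/h
Infusion rate = CL × Css = 6.460 × 12.2 = 78.81 mg/h

(a) 2620 mg; (b) 78.8 mg/h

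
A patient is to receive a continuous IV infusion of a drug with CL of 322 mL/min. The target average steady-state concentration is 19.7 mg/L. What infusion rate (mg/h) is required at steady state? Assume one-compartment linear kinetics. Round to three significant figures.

381 mg/h

Convert clearance: 322 mL/min × 60 min/h ÷ 1000 mL/L = 19.32 L/h
Rate = CL × Css = 19.32 × 19.7 = 380.6 mg/h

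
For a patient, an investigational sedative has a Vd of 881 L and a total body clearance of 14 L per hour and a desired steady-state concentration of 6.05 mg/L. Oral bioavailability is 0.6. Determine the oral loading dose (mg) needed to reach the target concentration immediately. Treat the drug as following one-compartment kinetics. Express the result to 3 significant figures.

8880 mg

The loading dose fills Vd to the target concentration.
LD = Vd × C / F = 881.0 × 6.050 / 0.6 = 8883 mg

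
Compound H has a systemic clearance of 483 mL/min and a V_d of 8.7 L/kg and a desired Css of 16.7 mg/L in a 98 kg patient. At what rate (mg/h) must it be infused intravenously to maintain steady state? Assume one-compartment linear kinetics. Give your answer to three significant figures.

484 mg/h

CL = 483 mL/min × 60/1000 = 28.98 L/h
Vd does not affect the maintenance rate; only clearance governs steady-state input.
Rate = CL × Css = 28.98 × 16.7 = 484.0 mg/h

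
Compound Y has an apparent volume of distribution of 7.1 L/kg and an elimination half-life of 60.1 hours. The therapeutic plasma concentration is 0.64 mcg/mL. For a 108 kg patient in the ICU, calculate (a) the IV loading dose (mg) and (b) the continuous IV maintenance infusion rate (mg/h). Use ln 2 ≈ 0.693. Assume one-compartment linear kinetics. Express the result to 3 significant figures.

Vd(total) = 108 kg × 7.1 L/kg = 766.8 L
LD = Vd × C = 766.8 × 0.64 = 490.8 mg
CL = 0.693 × Vd / t½ = 0.693 × 766.8 / 60.1 = 8.842 L/h
Infusion rate = CL × Css = 8.842 × 0.64 = 5.659 mg/h

(a) 491 mg; (b) 5.66 mg/h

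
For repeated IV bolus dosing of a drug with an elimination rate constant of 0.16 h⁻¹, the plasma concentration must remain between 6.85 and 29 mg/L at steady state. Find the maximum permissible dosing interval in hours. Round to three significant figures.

Between IV bolus doses, concentration decays as C = C₀·e^(−kτ), so C_peak/C_trough = e^(kτ).
τ_max = ln(C_peak/C_trough) / k = ln(29/6.85) / 0.1600 = 1.443 / 0.1600 = 9.019 h

9.02 h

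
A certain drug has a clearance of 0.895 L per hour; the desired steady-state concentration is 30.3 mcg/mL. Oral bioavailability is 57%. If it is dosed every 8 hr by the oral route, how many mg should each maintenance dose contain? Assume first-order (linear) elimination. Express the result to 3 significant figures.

D = CL × Css × τ / F = 0.8950 × 30.3 × 8 / 0.57 = 380.6 mg

381 mg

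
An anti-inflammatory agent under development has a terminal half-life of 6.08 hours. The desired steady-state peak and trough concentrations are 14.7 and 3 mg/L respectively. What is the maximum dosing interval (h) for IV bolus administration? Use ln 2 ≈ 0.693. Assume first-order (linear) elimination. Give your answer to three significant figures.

k = 0.693 / t½ = 0.693 / 6.08 = 0.1140 h⁻¹
Between IV bolus doses, concentration decays as C = C₀·e^(−kτ), so C_peak/C_trough = e^(kτ).
τ_max = ln(C_peak/C_trough) / k = ln(14.7/3) / 0.1140 = 1.589 / 0.1140 = 13.94 h

13.9 h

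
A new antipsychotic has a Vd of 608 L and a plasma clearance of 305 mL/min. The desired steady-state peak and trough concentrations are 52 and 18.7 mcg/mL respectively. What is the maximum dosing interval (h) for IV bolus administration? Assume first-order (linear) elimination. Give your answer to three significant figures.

CL = 305 mL/min × 60/1000 = 18.30 L/h
k = CL / Vd = 18.30 / 608.0 = 0.03010 h⁻¹
Between IV bolus doses, concentration decays as C = C₀·e^(−kτ), so C_peak/C_trough = e^(kτ).
τ_max = ln(C_peak/C_trough) / k = ln(52/18.7) / 0.03010 = 1.023 / 0.03010 = 33.99 h

34.0 h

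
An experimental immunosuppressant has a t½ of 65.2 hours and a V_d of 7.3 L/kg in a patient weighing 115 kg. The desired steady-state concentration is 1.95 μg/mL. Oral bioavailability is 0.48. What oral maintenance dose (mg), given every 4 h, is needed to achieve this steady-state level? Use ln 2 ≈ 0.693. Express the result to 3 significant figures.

Vd = 7.3 L/kg × 115 kg = 839.5 L
CL = ln 2 · Vd / t½ = 0.693 × 839.5 / 65.2 = 8.923 L/h
D = CL × Css × τ / F = 8.923 × 1.95 × 4 / 0.48 = 145.0 mg

145 mg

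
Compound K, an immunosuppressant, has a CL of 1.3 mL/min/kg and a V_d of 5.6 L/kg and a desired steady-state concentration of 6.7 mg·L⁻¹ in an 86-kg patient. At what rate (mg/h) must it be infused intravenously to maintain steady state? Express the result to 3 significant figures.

44.9 mg/h

CL = 1.3 mL/min/kg × 86 kg = 111.8 mL/min = 111.8 × 60/1000 = 6.708 L/h
At steady state, infusion rate equals elimination rate: rate in = CL × Css.
Infusion rate = CL · Css = 6.708 L/h × 6.7 mg/L = 44.94 mg/h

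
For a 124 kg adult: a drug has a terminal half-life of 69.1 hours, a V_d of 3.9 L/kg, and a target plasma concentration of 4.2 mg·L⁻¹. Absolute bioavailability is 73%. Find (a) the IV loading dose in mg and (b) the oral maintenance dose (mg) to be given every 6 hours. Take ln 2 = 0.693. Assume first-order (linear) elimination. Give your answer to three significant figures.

Vd = 3.9 L/kg × 124 kg = 483.6 L
LD = Vd × C = 483.6 × 4.2 = 2031 mg
CL = 0.693 × Vd / t½ = 0.693 × 483.6 / 69.1 = 4.850 L/h
D = CL × Css × τ / F = 4.850 × 4.2 × 6 / 0.73 = 167.4 mg

(a) 2030 mg; (b) 167 mg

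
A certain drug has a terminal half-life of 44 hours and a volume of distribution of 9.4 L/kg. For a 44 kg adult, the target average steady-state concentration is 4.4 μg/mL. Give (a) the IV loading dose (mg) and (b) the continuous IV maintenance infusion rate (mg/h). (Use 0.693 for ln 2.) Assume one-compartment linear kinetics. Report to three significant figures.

Total Vd = 9.4 × 44 = 413.6 L
LD = Vd × C = 413.6 × 4.4 = 1820 mg
CL = 0.693 × Vd / t½ = 0.693 × 413.6 / 44 = 6.514 L/h
Infusion rate = CL × Css = 6.514 × 4.4 = 28.66 mg/h

(a) 1820 mg; (b) 28.7 mg/h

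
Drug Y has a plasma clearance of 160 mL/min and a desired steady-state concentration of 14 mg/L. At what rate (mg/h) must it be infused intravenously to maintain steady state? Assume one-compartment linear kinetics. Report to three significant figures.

Convert clearance: 160 mL/min × 60 min/h ÷ 1000 mL/L = 9.600 L/h
At steady state, infusion rate equals elimination rate: rate in = CL × Css.
R₀ = 9.600 × 14 = 134.4 mg/h

134 mg/h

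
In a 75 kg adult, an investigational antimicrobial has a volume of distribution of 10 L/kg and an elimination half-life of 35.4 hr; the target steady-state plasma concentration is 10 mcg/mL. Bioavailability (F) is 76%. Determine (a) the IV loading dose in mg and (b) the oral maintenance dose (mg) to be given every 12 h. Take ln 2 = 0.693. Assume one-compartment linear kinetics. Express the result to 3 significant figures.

Vd(total) = 75 kg × 10 L/kg = 750.0 L
LD = Vd × C = 750.0 × 10 = 7500 mg
CL = 0.693 × Vd / t½ = 0.693 × 750.0 / 35.4 = 14.68 L/h
D = CL × Css × τ / F = 14.68 × 10 × 12 / 0.76 = 2318 mg

(a) 7500 mg; (b) 2320 mg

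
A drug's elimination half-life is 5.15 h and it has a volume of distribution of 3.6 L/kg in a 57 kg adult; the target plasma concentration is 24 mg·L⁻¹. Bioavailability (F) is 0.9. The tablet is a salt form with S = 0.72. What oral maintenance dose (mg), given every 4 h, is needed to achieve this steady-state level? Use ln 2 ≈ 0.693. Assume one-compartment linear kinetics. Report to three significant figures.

Vd(total) = 57 kg × 3.6 L/kg = 205.2 L
k = 0.693/5.15 = 0.1346 h⁻¹, so CL = k·Vd = 0.1346 × 205.2 = 27.62 L/h
D = CL × Css × τ / F / S = 27.62 × 24 × 4 / 0.9 / 0.72 = 4092 mg

4090 mg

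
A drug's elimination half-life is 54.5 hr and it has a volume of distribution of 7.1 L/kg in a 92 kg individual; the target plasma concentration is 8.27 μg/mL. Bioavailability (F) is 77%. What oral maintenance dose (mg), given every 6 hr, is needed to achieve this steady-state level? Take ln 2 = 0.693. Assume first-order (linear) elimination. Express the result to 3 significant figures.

535 mg

Vd = 7.1 L/kg × 92 kg = 653.2 L
k = 0.693/54.5 = 0.01272 h⁻¹, so CL = k·Vd = 0.01272 × 653.2 = 8.309 L/h
D = CL × Css × τ / F = 8.309 × 8.27 × 6 / 0.77 = 535.4 mg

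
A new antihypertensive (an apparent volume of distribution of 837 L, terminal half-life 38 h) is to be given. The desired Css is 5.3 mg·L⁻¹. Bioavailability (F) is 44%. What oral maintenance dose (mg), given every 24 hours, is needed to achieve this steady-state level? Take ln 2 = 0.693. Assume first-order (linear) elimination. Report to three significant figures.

4410 mg

CL = 0.693 × Vd / t½ = 0.693 × 837.0 / 38 = 15.26 L/h
D = CL × Css × τ / F = 15.26 × 5.3 × 24 / 0.44 = 4412 mg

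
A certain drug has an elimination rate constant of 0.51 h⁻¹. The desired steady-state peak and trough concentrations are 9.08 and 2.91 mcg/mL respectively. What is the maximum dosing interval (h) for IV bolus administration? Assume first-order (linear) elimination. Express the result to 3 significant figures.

Between IV bolus doses, concentration decays as C = C₀·e^(−kτ), so C_peak/C_trough = e^(kτ).
τ_max = ln(C_peak/C_trough) / k = ln(9.08/2.91) / 0.5100 = 1.138 / 0.5100 = 2.231 h

2.23 h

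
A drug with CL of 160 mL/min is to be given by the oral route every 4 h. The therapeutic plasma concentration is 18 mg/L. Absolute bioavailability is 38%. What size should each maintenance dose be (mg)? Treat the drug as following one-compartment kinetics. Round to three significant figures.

CL = 160 mL/min × 60/1000 = 9.600 L/h
At steady state, dose per interval replaces the amount cleared in that interval: F·D/τ = CL·Css.
D = CL × Css × τ / F = 9.600 × 18 × 4 / 0.38 = 1819 mg

1820 mg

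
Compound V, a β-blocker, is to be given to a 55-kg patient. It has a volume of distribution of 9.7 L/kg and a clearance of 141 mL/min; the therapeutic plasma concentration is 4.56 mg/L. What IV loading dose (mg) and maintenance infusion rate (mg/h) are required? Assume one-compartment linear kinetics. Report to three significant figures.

(a) 2430 mg; (b) 38.6 mg/h

Vd(total) = 55 kg × 9.7 L/kg = 533.5 L
LD = Vd · C_target = 533.5 × 4.56 = 2433 mg
CL = 141 mL/min × 60/1000 = 8.460 L/h
Infusion rate = 8.460 L/h × 4.56 mg/L = 38.58 mg/h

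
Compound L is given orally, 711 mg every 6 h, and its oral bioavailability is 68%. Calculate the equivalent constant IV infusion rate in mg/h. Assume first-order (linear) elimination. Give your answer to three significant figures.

Equivalent systemic input: infusion rate = F·D/τ.
Rate = 0.68 × 711 / 6 = 80.58 mg/h

80.6 mg/h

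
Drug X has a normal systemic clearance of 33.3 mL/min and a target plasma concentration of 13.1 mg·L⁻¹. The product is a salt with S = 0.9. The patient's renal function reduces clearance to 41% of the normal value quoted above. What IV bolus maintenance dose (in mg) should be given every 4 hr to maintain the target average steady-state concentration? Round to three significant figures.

CL = 33.3 mL/min × 60/1000 = 1.998 L/h
Patient clearance = 0.41 × 1.998 = 0.8192 L/h
D = CL × Css × τ / S = 0.8192 × 13.1 × 4 / 0.9 = 47.70 mg

47.7 mg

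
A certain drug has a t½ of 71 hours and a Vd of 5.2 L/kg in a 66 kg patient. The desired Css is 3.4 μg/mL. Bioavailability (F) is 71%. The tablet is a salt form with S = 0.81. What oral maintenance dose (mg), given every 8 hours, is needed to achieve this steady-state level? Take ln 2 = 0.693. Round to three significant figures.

158 mg

Vd(total) = 66 kg × 5.2 L/kg = 343.2 L
CL = 0.693 × Vd / t½ = 0.693 × 343.2 / 71 = 3.350 L/h
D = CL × Css × τ / F / S = 3.350 × 3.4 × 8 / 0.71 / 0.81 = 158.4 mg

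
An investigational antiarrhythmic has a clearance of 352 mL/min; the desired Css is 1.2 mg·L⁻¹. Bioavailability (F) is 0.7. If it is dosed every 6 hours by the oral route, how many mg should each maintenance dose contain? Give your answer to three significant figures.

217 mg

Convert clearance: 352 mL/min × 60 min/h ÷ 1000 mL/L = 21.12 L/h
D = CL × Css × τ / F = 21.12 × 1.2 × 6 / 0.7 = 217.2 mg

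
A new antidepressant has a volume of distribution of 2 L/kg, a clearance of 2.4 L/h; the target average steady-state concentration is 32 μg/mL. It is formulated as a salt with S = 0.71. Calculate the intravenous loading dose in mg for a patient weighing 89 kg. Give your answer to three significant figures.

8020 mg

Vd = 2 L/kg × 89 kg = 178.0 L
LD = Vd × C / S = 178.0 × 32.00 / 0.71 = 8023 mg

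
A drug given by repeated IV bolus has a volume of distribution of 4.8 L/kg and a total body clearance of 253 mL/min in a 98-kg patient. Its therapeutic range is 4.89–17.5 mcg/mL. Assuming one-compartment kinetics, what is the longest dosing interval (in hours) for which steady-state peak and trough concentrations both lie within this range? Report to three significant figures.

Vd = 4.8 L/kg × 98 kg = 470.4 L
Convert clearance: 253 mL/min × 60 min/h ÷ 1000 mL/L = 15.18 L/h
k = CL / Vd = 15.18 / 470.4 = 0.03227 h⁻¹
Between IV bolus doses, concentration decays as C = C₀·e^(−kτ), so C_peak/C_trough = e^(kτ).
τ_max = ln(C_peak/C_trough) / k = ln(17.5/4.89) / 0.03227 = 1.275 / 0.03227 = 39.51 h

39.5 h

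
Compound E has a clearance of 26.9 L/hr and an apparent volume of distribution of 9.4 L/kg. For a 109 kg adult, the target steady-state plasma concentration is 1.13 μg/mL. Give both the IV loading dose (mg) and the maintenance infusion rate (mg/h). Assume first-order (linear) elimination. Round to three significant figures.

Total Vd = 9.4 × 109 = 1025 L
LD = Vd · C_target = 1025 × 1.13 = 1158 mg
Maintenance: replace elimination → rate = CL × Css = 26.90 × 1.13 = 30.40 mg/h

(a) 1160 mg; (b) 30.4 mg/h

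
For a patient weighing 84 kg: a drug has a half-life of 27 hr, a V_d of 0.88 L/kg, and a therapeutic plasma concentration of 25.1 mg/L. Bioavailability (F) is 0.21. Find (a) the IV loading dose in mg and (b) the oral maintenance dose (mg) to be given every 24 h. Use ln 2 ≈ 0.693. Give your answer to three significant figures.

Total Vd = 0.88 × 84 = 73.92 L
LD = Vd × C = 73.92 × 25.1 = 1855 mg
CL = 0.693 × Vd / t½ = 0.693 × 73.92 / 27 = 1.897 L/h
D = CL × Css × τ / F = 1.897 × 25.1 × 24 / 0.21 = 5442 mg

(a) 1860 mg; (b) 5440 mg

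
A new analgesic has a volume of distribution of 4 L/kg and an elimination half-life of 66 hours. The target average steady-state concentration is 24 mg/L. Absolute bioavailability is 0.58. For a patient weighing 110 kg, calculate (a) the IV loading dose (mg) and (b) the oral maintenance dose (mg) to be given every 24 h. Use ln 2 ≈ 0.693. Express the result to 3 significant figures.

(a) 10600 mg; (b) 4590 mg

Vd(total) = 110 kg × 4 L/kg = 440.0 L
LD = Vd × C = 440.0 × 24 = 10560 mg
CL = 0.693 × Vd / t½ = 0.693 × 440.0 / 66 = 4.620 L/h
D = CL × Css × τ / F = 4.620 × 24 × 24 / 0.58 = 4588 mg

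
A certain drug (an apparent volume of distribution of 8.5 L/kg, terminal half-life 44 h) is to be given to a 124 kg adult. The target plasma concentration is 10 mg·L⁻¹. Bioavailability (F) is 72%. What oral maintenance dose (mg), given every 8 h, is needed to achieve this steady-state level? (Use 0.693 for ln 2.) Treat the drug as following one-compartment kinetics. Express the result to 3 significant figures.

Vd = 8.5 L/kg × 124 kg = 1054 L
k = 0.693/44 = 0.01575 h⁻¹, so CL = k·Vd = 0.01575 × 1054 = 16.60 L/h
D = CL × Css × τ / F = 16.60 × 10 × 8 / 0.72 = 1844 mg

1840 mg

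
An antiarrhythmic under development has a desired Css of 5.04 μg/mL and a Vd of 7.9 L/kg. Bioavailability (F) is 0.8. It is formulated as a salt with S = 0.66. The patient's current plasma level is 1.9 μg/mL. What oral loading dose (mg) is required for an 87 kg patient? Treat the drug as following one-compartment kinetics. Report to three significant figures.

4090 mg

Vd(total) = 87 kg × 7.9 L/kg = 687.3 L
Concentration deficit ΔC = 5.04 − 1.9 = 3.140 mg/L
LD = Vd × ΔC / F / S = 687.3 × 3.140 / 0.8 / 0.66 = 4087 mg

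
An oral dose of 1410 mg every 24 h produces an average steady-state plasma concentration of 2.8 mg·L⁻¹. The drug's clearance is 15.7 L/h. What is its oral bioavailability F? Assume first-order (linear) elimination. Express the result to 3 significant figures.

F·D/τ = CL·Css at steady state → F = CL·Css·τ / D.
F = 15.7 × 2.8 × 24 / 1410 = 0.748

0.748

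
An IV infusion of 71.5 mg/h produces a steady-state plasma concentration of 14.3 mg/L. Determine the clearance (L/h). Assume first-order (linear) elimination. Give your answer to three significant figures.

At steady state, infusion rate = CL × Css, so CL = rate / Css.
CL = 71.5 / 14.3 = 5.000 L/h

5.00 L/h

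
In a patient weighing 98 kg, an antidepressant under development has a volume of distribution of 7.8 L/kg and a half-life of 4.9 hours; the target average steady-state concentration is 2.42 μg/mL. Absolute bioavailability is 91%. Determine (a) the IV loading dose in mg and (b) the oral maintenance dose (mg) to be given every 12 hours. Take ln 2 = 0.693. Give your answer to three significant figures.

Vd = 7.8 L/kg × 98 kg = 764.4 L
LD = Vd × C = 764.4 × 2.42 = 1850 mg
CL = 0.693 × Vd / t½ = 0.693 × 764.4 / 4.9 = 108.1 L/h
D = CL × Css × τ / F = 108.1 × 2.42 × 12 / 0.91 = 3450 mg

(a) 1850 mg; (b) 3450 mg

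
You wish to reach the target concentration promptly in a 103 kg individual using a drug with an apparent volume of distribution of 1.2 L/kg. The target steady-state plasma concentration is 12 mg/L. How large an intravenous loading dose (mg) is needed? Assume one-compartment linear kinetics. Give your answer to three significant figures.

1480 mg

Total Vd = 1.2 × 103 = 123.6 L
The loading dose fills Vd to the target concentration.
LD = Vd × C = 123.6 × 12.00 = 1483 mg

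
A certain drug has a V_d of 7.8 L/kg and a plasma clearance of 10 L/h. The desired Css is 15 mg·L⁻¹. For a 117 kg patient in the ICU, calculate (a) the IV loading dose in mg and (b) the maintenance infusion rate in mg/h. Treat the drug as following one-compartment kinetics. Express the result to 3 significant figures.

(a) 13700 mg; (b) 150 mg/h

Vd(total) = 117 kg × 7.8 L/kg = 912.6 L
LD = Vd · C_target = 912.6 × 15 = 13690 mg
Maintenance infusion rate = CL × Css = 10.00 × 15 = 150.0 mg/h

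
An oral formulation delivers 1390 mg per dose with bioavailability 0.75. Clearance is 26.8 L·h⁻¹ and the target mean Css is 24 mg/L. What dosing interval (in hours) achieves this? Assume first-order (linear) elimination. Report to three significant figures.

F·D/τ = CL·Css → τ = F·D / (CL·Css).
τ = 0.75 × 1390 / (26.8 × 24) = 1.621 h

1.62 h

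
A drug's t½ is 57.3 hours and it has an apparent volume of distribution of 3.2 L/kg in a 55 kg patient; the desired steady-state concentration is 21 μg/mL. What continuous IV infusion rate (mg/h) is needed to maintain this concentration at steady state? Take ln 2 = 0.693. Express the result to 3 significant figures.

44.7 mg/h

Vd(total) = 55 kg × 3.2 L/kg = 176.0 L
k = 0.693/57.3 = 0.01209 h⁻¹, so CL = k·Vd = 0.01209 × 176.0 = 2.128 L/h
Infusion rate = CL × Css = 2.128 × 21 = 44.69 mg/h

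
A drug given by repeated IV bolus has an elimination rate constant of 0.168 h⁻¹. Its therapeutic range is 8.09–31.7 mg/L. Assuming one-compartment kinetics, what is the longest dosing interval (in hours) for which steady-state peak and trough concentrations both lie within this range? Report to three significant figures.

Between IV bolus doses, concentration decays as C = C₀·e^(−kτ), so C_peak/C_trough = e^(kτ).
τ_max = ln(C_peak/C_trough) / k = ln(31.7/8.09) / 0.1680 = 1.366 / 0.1680 = 8.131 h

8.13 h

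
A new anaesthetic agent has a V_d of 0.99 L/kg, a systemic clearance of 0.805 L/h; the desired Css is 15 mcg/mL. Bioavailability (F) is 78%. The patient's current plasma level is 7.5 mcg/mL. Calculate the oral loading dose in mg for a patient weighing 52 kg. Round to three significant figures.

495 mg

Total Vd = 0.99 × 52 = 51.48 L
Concentration deficit ΔC = 15 − 7.5 = 7.500 mg/L
LD = Vd × ΔC / F = 51.48 × 7.500 / 0.78 = 495.0 mg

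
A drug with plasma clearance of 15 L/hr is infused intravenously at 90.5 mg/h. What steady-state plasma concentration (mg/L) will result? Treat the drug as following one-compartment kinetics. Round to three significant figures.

Css = rate / CL = 90.5 / 15.00 = 6.033 mg/L

6.03 mg/L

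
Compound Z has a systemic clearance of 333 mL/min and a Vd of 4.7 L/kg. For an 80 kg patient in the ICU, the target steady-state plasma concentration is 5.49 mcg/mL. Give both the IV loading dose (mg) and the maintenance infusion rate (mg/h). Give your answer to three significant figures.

Vd(total) = 80 kg × 4.7 L/kg = 376.0 L
LD = Vd · C_target = 376.0 × 5.49 = 2064 mg
Convert clearance: 333 mL/min × 60 min/h ÷ 1000 mL/L = 19.98 L/h
Infusion rate = 19.98 L/h × 5.49 mg/L = 109.7 mg/h

(a) 2060 mg; (b) 110 mg/h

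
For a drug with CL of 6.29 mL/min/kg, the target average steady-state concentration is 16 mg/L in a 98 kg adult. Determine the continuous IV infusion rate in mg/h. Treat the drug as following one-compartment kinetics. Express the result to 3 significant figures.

592 mg/h

CL = 6.29 mL/min/kg × 98 kg = 616.4 mL/min = 616.4 × 60/1000 = 36.98 L/h
At steady state, infusion rate equals elimination rate: rate in = CL × Css.
R₀ = 36.98 × 16 = 591.7 mg/h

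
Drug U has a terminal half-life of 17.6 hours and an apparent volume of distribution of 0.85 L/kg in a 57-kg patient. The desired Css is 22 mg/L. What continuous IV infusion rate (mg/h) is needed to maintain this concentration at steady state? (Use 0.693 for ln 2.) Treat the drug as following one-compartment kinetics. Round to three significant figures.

Vd(total) = 57 kg × 0.85 L/kg = 48.45 L
k = 0.693/17.6 = 0.03938 h⁻¹, so CL = k·Vd = 0.03938 × 48.45 = 1.908 L/h
Infusion rate = CL × Css = 1.908 × 22 = 41.98 mg/h

42.0 mg/h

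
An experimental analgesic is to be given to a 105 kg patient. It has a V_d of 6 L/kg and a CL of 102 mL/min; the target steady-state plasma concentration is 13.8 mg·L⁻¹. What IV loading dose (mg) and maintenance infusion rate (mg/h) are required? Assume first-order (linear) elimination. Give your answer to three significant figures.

(a) 8690 mg; (b) 84.5 mg/h

Vd(total) = 105 kg × 6 L/kg = 630.0 L
Loading dose = Vd × C = 630.0 × 13.8 = 8694 mg
CL = 102 mL/min × 60/1000 = 6.120 L/h
Maintenance infusion rate = CL × Css = 6.120 × 13.8 = 84.46 mg/h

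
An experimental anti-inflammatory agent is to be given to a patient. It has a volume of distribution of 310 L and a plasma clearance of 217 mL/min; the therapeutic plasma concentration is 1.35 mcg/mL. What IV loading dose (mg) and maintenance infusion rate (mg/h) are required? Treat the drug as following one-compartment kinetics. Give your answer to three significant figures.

Loading: fill Vd to C_target → 310.0 L × 1.35 mg/L = 418.5 mg
Convert clearance: 217 mL/min × 60 min/h ÷ 1000 mL/L = 13.02 L/h
Maintenance: replace elimination → rate = CL × Css = 13.02 × 1.35 = 17.58 mg/h

(a) 419 mg; (b) 17.6 mg/h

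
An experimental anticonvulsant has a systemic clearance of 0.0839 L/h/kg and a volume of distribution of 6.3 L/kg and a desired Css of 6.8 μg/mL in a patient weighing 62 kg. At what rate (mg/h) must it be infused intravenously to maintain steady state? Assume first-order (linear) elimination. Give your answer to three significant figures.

CL = 0.0839 L/h/kg × 62 kg = 5.202 L/h
At steady state, infusion rate equals elimination rate: rate in = CL × Css.
Infusion rate = CL · Css = 5.202 L/h × 6.8 mg/L = 35.37 mg/h

35.4 mg/h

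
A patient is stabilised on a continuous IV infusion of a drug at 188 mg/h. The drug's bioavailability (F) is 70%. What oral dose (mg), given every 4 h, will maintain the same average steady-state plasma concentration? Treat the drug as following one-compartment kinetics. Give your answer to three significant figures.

To maintain the same Css, the systemic dosing rate must be unchanged: F·D/τ = infusion rate.
D = rate × τ / F = 188 × 4 / 0.7 = 1074 mg

1070 mg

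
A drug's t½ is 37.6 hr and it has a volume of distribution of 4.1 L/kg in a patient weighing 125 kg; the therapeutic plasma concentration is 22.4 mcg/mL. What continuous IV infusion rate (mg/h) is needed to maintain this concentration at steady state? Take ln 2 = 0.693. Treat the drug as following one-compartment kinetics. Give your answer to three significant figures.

Vd = 4.1 L/kg × 125 kg = 512.5 L
CL = 0.693 × Vd / t½ = 0.693 × 512.5 / 37.6 = 9.446 L/h
Infusion rate = CL × Css = 9.446 × 22.4 = 211.6 mg/h

212 mg/h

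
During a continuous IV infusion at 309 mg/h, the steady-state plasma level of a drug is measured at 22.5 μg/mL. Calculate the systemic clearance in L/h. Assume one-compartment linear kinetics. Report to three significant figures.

At steady state, infusion rate = CL × Css, so CL = rate / Css.
CL = 309 / 22.5 = 13.73 L/h

13.7 L/h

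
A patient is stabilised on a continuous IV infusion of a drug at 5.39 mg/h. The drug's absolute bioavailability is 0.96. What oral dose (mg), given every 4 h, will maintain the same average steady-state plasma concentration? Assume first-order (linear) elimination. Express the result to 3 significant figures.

22.5 mg

To maintain the same Css, the systemic dosing rate must be unchanged: F·D/τ = infusion rate.
D = rate × τ / F = 5.39 × 4 / 0.96 = 22.46 mg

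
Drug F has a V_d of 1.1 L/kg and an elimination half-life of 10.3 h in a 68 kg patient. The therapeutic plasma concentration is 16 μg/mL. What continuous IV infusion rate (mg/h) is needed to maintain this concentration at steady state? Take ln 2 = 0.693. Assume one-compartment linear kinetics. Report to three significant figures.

Vd = 1.1 L/kg × 68 kg = 74.80 L
CL = 0.693 × Vd / t½ = 0.693 × 74.80 / 10.3 = 5.033 L/h
Infusion rate = CL × Css = 5.033 × 16 = 80.53 mg/h

80.5 mg/h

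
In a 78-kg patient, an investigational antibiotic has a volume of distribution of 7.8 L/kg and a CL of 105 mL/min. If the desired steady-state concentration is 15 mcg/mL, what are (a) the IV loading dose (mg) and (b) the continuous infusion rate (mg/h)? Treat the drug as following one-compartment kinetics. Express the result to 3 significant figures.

Total Vd = 7.8 × 78 = 608.4 L
Loading: fill Vd to C_target → 608.4 L × 15 mg/L = 9126 mg
Convert clearance: 105 mL/min × 60 min/h ÷ 1000 mL/L = 6.300 L/h
Infusion rate = 6.300 L/h × 15 mg/L = 94.50 mg/h

(a) 9130 mg; (b) 94.5 mg/h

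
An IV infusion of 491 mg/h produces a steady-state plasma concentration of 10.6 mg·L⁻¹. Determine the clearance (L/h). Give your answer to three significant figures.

46.3 L/h

At steady state, infusion rate = CL × Css, so CL = rate / Css.
CL = 491 / 10.6 = 46.32 L/h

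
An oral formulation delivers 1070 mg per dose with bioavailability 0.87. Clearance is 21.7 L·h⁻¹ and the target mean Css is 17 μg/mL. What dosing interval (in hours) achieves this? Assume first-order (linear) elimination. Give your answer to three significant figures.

2.52 h

F·D/τ = CL·Css → τ = F·D / (CL·Css).
τ = 0.87 × 1070 / (21.7 × 17) = 2.523 h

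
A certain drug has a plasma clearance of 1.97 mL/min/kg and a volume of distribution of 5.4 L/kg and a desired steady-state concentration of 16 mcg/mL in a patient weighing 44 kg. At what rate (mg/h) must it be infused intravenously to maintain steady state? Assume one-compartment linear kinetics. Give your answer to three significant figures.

83.2 mg/h

CL = 1.97 mL/min/kg × 44 kg = 86.68 mL/min = 86.68 × 60/1000 = 5.201 L/h
At steady state, infusion rate equals elimination rate: rate in = CL × Css.
R₀ = 5.201 × 16 = 83.22 mg/h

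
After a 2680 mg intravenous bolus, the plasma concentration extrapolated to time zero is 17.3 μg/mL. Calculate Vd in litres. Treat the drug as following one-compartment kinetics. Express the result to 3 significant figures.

Immediately after an IV bolus, C₀ = Dose / Vd, so Vd = Dose / C₀.
Vd = 2680 / 17.3 = 154.9 L

155 L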